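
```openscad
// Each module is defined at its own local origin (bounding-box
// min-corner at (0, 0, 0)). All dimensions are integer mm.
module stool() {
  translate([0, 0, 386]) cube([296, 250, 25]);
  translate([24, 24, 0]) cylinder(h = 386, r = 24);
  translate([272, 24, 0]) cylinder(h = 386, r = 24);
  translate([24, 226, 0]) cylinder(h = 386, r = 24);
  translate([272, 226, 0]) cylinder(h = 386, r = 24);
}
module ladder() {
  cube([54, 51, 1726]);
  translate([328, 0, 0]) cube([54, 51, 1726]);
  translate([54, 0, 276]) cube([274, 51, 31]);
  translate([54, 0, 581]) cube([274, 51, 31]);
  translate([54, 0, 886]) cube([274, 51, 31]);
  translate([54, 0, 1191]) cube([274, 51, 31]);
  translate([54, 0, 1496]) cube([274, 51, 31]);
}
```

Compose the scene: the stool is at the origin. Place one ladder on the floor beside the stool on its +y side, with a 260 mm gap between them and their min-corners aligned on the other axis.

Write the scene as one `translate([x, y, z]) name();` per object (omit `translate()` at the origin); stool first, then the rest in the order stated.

stool();
translate([0, 510, 0]) ladder();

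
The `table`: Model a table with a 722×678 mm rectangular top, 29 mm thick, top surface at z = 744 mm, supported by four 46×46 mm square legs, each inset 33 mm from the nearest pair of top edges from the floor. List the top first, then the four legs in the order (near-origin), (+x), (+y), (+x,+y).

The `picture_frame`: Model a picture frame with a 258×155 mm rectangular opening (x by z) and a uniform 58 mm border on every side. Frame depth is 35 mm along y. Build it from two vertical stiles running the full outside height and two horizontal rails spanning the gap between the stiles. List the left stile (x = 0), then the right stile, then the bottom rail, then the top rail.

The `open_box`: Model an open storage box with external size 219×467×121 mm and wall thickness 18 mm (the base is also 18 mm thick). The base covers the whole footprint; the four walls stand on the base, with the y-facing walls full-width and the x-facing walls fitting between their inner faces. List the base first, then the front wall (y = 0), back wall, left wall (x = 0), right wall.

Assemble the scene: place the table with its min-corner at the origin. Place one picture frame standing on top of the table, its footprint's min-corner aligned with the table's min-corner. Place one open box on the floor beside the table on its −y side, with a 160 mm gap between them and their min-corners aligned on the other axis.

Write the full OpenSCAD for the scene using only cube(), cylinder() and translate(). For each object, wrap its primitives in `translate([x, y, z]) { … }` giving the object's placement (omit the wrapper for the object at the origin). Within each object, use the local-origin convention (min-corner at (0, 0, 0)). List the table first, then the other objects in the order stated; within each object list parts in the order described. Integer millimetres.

translate([0, 0, 715]) cube([722, 678, 29]);
translate([33, 33, 0]) cube([46, 46, 715]);
translate([643, 33, 0]) cube([46, 46, 715]);
translate([33, 599, 0]) cube([46, 46, 715]);
translate([643, 599, 0]) cube([46, 46, 715]);
translate([0, 0, 744]) {
  cube([58, 35, 271]);
  translate([316, 0, 0]) cube([58, 35, 271]);
  translate([58, 0, 0]) cube([258, 35, 58]);
  translate([58, 0, 213]) cube([258, 35, 58]);
}
translate([0, -627, 0]) {
  cube([219, 467, 18]);
  translate([0, 0, 18]) cube([219, 18, 103]);
  translate([0, 449, 18]) cube([219, 18, 103]);
  translate([0, 18, 18]) cube([18, 431, 103]);
  translate([201, 18, 18]) cube([18, 431, 103]);
}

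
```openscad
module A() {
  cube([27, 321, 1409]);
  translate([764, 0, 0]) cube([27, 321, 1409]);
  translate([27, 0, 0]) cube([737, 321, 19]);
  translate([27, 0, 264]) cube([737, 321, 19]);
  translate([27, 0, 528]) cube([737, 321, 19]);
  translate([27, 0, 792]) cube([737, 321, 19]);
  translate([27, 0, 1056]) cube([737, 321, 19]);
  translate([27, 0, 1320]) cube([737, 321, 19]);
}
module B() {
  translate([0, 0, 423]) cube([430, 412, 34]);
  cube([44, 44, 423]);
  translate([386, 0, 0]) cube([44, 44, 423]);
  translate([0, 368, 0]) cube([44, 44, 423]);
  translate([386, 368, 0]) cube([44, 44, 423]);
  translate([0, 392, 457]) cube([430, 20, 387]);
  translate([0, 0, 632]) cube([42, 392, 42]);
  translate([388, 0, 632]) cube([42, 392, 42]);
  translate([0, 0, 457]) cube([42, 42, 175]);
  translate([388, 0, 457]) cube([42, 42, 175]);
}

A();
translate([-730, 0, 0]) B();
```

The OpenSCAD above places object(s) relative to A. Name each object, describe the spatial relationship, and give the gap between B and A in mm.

The chair's nearest face is 300 mm from the bookshelf's −x face.

A is a bookshelf. B is a chair. The chair is on the floor beside the bookshelf on its −x side. The gap between the chair and the bookshelf is 300 mm.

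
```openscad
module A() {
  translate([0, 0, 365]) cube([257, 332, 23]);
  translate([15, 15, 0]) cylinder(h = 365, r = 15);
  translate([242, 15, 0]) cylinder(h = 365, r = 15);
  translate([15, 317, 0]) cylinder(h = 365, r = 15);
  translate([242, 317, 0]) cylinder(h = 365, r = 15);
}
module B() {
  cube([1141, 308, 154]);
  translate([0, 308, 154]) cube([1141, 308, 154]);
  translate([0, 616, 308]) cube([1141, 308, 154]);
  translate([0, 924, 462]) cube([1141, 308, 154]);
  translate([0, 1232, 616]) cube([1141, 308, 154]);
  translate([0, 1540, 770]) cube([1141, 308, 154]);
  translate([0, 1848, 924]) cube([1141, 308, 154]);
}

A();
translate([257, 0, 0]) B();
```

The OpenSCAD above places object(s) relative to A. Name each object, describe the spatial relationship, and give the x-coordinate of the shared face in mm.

The stool's +x face and the staircase's −x face are both at x = 257 mm.

A is a stool. B is a staircase. The staircase is against the stool's +x side, with their −y faces flush. The x-coordinate of the shared face is 257 mm.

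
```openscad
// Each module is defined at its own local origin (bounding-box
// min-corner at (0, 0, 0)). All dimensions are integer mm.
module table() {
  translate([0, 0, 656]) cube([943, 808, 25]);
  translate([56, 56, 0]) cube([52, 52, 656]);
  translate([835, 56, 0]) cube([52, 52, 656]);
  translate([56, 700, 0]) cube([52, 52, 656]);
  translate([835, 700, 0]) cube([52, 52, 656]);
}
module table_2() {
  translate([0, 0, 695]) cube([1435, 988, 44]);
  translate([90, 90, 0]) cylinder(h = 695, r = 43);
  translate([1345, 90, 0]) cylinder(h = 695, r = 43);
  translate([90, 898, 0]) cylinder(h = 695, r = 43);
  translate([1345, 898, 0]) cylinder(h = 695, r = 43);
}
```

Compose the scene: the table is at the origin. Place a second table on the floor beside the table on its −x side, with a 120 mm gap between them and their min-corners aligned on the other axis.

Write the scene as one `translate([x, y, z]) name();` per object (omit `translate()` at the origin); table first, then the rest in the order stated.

table();
translate([-1555, 0, 0]) table_2();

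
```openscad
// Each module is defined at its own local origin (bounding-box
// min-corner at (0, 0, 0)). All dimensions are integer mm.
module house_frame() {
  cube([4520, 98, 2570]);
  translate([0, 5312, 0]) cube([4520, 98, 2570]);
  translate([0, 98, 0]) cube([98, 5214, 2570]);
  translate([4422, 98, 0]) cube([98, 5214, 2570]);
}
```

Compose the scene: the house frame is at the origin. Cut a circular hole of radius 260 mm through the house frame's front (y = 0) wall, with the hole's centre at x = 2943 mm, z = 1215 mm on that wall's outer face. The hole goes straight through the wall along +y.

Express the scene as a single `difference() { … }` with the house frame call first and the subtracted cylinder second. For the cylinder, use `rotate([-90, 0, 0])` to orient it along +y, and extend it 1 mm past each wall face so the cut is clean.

difference() {
  house_frame();
  translate([2943, -1, 1215]) rotate([-90, 0, 0]) cylinder(h = 100, r = 260);
}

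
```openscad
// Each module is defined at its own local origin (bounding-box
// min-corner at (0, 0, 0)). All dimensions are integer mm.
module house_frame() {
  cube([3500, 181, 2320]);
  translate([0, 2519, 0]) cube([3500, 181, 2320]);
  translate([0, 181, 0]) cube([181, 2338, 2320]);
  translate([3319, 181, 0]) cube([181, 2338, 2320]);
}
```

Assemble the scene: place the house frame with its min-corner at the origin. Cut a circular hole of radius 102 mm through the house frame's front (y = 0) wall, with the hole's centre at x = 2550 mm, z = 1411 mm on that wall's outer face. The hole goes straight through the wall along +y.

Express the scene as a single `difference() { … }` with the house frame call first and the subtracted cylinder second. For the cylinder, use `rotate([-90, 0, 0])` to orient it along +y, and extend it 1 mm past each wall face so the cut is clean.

difference() {
  house_frame();
  translate([2550, -1, 1411]) rotate([-90, 0, 0]) cylinder(h = 183, r = 102);
}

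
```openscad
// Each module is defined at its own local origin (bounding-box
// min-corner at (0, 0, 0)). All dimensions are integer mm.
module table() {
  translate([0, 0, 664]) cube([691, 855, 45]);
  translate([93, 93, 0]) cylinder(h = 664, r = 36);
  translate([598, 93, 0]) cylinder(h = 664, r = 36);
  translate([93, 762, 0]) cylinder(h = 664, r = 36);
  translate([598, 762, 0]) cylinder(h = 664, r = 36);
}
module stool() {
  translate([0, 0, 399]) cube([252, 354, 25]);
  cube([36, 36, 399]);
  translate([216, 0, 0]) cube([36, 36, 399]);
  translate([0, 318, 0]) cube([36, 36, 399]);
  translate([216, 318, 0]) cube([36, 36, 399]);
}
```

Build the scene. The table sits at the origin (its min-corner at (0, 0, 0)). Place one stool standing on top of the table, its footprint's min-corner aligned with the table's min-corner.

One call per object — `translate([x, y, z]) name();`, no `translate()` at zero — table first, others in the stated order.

table();
translate([0, 0, 709]) stool();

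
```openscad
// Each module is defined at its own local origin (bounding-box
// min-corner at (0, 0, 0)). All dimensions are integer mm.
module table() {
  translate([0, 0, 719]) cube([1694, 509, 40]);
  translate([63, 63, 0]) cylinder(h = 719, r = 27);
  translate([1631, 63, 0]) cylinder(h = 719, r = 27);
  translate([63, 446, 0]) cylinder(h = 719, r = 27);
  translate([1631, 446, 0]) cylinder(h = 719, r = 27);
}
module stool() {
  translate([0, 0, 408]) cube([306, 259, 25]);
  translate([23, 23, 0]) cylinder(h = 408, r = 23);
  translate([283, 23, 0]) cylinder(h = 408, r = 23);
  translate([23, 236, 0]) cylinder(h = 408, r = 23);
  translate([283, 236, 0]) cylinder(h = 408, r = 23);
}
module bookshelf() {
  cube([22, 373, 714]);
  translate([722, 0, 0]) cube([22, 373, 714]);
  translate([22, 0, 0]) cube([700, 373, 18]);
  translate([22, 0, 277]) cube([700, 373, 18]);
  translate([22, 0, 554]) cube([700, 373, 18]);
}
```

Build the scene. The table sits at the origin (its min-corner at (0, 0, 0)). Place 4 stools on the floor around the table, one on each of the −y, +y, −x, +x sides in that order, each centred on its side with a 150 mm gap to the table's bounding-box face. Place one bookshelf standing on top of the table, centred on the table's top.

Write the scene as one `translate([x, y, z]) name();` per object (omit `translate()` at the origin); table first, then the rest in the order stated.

table();
translate([694, -409, 0]) stool();
translate([694, 659, 0]) stool();
translate([-456, 125, 0]) stool();
translate([1844, 125, 0]) stool();
translate([475, 68, 759]) bookshelf();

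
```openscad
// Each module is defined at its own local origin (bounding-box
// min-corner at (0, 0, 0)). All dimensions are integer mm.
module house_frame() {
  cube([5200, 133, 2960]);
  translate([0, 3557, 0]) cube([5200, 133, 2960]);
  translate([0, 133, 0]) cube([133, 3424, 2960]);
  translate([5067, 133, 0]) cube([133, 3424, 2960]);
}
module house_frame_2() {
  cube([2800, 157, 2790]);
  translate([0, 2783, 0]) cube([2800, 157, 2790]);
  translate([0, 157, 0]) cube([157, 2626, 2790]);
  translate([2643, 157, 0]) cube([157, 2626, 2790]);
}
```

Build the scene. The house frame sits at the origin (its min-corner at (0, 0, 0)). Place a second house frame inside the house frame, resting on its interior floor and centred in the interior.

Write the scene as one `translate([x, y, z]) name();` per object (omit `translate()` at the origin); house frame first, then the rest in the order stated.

house_frame();
translate([1200, 375, 0]) house_frame_2();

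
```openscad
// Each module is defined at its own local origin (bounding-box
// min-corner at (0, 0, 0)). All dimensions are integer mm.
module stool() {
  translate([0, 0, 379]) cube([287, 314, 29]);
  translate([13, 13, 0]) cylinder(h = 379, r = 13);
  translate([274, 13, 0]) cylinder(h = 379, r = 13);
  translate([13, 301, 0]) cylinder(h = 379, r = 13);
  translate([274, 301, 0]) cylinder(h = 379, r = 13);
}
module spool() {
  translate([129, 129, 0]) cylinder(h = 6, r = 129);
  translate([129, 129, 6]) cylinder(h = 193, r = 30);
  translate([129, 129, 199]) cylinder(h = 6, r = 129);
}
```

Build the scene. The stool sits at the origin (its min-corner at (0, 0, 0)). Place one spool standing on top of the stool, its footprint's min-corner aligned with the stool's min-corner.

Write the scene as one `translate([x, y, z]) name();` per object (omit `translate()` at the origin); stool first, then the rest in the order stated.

stool();
translate([0, 0, 408]) spool();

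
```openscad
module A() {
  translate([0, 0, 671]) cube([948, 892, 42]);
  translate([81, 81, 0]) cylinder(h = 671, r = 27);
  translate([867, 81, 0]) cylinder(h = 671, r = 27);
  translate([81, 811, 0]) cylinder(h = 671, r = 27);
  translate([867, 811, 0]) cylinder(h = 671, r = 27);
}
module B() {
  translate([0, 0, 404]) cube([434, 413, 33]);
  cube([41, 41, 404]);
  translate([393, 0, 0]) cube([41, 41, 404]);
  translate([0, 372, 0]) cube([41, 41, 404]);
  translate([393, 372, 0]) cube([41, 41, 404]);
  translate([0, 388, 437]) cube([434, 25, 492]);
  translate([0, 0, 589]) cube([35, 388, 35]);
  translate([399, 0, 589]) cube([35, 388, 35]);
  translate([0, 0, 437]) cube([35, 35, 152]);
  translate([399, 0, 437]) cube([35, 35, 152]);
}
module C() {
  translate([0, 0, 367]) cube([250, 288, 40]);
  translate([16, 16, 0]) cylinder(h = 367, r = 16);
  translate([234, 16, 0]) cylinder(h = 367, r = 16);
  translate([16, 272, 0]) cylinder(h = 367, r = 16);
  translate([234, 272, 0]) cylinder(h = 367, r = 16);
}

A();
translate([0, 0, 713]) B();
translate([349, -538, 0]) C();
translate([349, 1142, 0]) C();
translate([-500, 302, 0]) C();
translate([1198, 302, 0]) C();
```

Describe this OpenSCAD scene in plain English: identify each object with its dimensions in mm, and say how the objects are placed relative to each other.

A is a rectangular dining table. The top is 948×892×42 mm with its upper surface at z = 713 mm. It stands on four round legs of 54 mm diameter, each leg's bounding box inset 54 mm from the nearest pair of top edges, running from the floor to the underside of the top.

B is a chair: 434×413 mm seat, 33 mm thick, top at z = 437 mm, on four 41 mm square corner legs flush with the seat edges. A 25 mm thick backrest slab spans the full seat width, extending 492 mm above the seat top, its back face flush with the seat's +y edge. Two armrests of 35×35 mm section run along each side from the seat's front edge to the front of the backrest, top faces 187 mm above the seat top and outer faces flush with the seat's x-edges; a 35×35 mm post under the front of each armrest stands on the seat at the front corner.

C is a simple wooden stool: a rectangular seat 250 mm (x) by 288 mm (y), 40 mm thick, top face at z = 407 mm, on four round legs, each 32 mm in diameter. The legs rest on z = 0, each leg's axis is inset half a diameter from the nearest pair of seat edges (so the leg's bounding box is flush with the corner).

The chair is on top of the table. Four stools sit around the table at the −y, +y, −x, +x sides.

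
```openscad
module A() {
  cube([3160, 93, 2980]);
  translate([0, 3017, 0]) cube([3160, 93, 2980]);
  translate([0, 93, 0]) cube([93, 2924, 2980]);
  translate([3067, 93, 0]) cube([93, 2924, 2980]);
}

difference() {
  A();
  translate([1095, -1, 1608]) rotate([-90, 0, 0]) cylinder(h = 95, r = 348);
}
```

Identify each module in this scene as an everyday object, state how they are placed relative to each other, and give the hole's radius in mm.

The subtracted cylinder has r = 348 mm.

A is a house frame. The house frame has a circular hole through its front wall. The hole's radius is 348 mm.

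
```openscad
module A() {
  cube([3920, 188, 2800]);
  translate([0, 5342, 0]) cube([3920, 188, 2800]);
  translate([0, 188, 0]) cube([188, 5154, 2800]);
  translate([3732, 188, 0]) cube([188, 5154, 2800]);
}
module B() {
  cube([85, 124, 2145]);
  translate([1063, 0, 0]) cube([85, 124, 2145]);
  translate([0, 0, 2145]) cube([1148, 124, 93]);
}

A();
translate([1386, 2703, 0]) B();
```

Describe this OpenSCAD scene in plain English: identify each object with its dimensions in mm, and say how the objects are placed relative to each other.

A is a box-shaped house frame (walls only): outside footprint 3920×5530 mm, wall height 2800 mm, wall thickness 188 mm. The two y-facing walls run the full x-width; the two x-facing walls fit between the inner faces of the y-facing walls.

B is a door frame. The clear opening is 978 mm wide and 2145 mm high. Two 85 mm wide jambs, 124 mm deep, stand either side of the opening from the floor to the top of the opening. A 93 mm thick head sits across the top of both jambs, spanning the full outside width of the frame.

The door frame sits inside the house frame, centred.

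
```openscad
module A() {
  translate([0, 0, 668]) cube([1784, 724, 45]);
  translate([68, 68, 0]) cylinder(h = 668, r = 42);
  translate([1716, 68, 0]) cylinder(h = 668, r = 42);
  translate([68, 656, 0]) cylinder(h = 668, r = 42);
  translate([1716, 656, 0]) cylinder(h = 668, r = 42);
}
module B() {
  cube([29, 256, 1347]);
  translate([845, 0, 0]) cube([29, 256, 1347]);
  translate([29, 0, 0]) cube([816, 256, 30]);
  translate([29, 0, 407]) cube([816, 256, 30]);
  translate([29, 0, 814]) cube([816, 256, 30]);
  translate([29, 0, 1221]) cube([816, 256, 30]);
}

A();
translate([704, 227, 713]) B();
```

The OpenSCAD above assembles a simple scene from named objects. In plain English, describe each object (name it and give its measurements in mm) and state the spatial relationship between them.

A is a table with a 1784×724 mm rectangular top, 45 mm thick, top surface at z = 713 mm, supported by four round legs of 84 mm diameter, each leg's bounding box inset 26 mm from the nearest pair of top edges, running from the floor.

B is a bookshelf 874 mm wide overall, 256 mm deep and 1347 mm tall. The two sides are 29 mm thick vertical panels. 4 horizontal shelves of 30 mm thickness span between the inner faces of the sides; the lowest shelf sits on the floor and shelves are stacked with a clear vertical gap of 377 mm between each pair.

The bookshelf is on top of the table.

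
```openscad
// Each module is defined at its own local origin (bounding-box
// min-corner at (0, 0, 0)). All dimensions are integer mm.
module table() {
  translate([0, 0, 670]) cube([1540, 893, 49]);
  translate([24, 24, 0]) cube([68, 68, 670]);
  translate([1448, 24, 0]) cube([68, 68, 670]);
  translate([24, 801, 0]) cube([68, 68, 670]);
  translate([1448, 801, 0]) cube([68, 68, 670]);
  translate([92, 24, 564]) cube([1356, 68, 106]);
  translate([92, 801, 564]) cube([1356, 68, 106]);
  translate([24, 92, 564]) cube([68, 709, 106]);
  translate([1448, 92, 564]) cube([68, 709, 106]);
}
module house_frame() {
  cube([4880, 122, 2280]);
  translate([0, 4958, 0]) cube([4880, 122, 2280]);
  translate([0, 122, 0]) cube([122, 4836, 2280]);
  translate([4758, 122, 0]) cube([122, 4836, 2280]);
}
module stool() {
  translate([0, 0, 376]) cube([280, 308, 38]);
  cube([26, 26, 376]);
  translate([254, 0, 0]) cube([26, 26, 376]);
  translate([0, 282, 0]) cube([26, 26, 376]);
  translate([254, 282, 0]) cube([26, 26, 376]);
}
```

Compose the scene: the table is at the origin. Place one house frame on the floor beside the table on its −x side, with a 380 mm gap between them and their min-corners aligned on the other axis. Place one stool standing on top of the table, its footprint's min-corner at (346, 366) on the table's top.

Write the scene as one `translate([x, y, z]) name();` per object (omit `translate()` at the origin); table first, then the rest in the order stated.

table();
translate([-5260, 0, 0]) house_frame();
translate([346, 366, 719]) stool();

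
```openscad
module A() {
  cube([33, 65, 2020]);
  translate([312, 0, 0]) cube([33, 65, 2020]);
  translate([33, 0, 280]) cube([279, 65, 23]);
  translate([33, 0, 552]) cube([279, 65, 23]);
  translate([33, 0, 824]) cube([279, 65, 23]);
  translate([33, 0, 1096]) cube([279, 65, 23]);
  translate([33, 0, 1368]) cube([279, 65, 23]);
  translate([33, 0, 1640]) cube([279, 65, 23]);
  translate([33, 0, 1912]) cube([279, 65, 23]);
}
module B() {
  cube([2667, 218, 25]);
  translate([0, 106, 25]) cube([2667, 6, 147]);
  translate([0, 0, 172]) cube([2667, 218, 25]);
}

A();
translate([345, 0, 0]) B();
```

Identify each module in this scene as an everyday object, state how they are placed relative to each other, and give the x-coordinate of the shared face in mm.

The ladder's +x face and the I-beam's −x face are both at x = 345 mm.

A is a ladder. B is an I-beam. The I-beam is against the ladder's +x side, with their −y faces flush. The x-coordinate of the shared face is 345 mm.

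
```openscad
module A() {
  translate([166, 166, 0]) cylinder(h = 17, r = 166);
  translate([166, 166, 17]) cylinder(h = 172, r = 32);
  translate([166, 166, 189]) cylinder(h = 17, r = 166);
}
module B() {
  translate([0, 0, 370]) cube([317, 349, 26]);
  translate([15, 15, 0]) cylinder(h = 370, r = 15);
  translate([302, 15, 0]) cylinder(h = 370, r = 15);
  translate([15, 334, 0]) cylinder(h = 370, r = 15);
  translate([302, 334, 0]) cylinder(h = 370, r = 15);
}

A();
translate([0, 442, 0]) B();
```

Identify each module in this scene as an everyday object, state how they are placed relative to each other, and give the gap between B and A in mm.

A is a spool. B is a stool. The stool is on the floor beside the spool on its +y side. The gap between the stool and the spool is 110 mm.

The stool's nearest face is 110 mm from the spool's +y face.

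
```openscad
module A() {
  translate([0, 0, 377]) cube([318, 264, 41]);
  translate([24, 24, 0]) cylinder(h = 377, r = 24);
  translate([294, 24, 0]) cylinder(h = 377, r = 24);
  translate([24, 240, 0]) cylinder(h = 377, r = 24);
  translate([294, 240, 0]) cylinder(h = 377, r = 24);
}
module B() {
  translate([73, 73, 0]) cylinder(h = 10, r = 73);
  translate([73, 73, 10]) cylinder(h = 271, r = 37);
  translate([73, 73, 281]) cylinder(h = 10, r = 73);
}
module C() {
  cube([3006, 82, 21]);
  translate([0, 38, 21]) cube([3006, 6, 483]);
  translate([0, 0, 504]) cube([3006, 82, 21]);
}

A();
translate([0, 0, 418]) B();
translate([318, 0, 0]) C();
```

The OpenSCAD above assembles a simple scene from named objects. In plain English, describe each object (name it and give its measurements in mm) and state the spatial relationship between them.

A is a four-legged stool. The seat is a 318×264×41 mm slab whose top surface is at z = 418 mm; four round legs, each 48 mm in diameter, run from the floor (z = 0) to the underside of the seat, each leg's axis is inset half a diameter from the nearest pair of seat edges (so the leg's bounding box is flush with the corner).

B is a spool: two coaxial disc flanges of radius 73 mm and thickness 10 mm, joined by a core cylinder of radius 37 mm and height 271 mm. The lower flange rests on z = 0 and the three cylinders share a vertical axis.

C is an I-beam lying along x, 3006 mm long. Overall section height 525 mm. Two flanges 82 mm wide (y) and 21 mm thick, one on the floor and one at the top; a web 6 mm thick runs between them, centred on the flange width.

The spool is on top of the stool. The I-beam is against the stool's +x side, with their −y faces flush.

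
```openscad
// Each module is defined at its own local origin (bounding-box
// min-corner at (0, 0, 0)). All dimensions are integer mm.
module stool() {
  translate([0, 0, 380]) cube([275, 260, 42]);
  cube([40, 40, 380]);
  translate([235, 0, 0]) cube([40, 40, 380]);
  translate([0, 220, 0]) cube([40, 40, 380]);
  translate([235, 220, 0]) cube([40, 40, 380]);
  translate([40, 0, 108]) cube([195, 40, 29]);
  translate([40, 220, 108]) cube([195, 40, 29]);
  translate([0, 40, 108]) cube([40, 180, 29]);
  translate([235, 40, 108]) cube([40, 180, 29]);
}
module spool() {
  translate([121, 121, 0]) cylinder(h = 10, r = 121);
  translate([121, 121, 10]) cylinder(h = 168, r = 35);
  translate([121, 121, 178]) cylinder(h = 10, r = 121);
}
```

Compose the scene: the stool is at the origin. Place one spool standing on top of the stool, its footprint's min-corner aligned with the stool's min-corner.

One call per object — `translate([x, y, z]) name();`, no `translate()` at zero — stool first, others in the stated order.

stool();
translate([0, 0, 422]) spool();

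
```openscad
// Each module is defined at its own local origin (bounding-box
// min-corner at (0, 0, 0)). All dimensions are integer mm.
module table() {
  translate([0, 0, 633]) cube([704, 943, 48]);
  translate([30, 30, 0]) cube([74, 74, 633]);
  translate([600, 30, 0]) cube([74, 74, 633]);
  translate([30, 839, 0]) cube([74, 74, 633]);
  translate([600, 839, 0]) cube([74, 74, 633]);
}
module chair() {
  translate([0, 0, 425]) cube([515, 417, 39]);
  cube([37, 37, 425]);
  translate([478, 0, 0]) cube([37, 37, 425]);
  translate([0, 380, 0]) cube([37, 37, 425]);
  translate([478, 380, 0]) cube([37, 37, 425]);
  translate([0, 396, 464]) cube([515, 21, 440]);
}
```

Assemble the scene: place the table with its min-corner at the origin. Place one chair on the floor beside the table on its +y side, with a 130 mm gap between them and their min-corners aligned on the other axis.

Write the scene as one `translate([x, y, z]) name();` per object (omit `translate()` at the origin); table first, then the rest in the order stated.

table();
translate([0, 1073, 0]) chair();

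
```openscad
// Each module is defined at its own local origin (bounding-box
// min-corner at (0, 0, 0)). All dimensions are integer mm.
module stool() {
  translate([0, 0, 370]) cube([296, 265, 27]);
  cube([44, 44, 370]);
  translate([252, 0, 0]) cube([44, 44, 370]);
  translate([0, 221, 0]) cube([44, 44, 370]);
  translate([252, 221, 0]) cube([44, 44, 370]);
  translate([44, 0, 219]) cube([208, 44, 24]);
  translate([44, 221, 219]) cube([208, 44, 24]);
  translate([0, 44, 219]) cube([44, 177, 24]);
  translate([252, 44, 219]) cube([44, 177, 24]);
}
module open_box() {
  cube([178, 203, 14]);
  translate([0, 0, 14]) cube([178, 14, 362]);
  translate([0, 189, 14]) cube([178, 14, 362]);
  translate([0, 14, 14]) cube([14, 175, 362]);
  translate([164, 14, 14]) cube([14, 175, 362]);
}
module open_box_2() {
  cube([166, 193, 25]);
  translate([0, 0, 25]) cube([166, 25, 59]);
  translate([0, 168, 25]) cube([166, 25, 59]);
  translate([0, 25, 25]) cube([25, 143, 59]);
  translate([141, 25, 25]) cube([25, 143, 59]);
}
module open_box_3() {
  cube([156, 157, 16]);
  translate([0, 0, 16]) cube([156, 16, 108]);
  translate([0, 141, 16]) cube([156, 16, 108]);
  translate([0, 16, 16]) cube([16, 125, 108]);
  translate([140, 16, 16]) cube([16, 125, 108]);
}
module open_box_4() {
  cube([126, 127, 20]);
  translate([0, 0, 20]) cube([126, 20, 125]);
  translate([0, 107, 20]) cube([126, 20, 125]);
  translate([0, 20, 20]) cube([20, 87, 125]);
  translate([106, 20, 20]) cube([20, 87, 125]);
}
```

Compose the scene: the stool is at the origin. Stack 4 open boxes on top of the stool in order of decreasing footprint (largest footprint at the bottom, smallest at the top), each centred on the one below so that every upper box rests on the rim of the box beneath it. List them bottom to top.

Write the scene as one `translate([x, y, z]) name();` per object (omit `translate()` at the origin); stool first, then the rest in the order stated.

stool();
translate([59, 31, 397]) open_box();
translate([65, 36, 773]) open_box_2();
translate([70, 54, 857]) open_box_3();
translate([85, 69, 981]) open_box_4();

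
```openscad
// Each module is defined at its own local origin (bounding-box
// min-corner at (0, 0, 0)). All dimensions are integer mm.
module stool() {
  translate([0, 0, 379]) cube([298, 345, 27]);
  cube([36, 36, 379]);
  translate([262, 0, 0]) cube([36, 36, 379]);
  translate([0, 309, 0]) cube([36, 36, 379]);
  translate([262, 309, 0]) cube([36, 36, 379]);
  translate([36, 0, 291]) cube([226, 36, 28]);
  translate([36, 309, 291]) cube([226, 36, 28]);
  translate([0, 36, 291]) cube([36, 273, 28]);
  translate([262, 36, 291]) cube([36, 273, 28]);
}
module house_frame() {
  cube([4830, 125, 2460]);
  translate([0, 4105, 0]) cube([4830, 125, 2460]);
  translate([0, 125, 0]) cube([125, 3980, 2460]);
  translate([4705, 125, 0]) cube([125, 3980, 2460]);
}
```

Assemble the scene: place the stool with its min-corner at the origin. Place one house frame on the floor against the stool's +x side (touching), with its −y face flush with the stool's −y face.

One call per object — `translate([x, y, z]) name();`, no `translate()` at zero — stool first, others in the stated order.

stool();
translate([298, 0, 0]) house_frame();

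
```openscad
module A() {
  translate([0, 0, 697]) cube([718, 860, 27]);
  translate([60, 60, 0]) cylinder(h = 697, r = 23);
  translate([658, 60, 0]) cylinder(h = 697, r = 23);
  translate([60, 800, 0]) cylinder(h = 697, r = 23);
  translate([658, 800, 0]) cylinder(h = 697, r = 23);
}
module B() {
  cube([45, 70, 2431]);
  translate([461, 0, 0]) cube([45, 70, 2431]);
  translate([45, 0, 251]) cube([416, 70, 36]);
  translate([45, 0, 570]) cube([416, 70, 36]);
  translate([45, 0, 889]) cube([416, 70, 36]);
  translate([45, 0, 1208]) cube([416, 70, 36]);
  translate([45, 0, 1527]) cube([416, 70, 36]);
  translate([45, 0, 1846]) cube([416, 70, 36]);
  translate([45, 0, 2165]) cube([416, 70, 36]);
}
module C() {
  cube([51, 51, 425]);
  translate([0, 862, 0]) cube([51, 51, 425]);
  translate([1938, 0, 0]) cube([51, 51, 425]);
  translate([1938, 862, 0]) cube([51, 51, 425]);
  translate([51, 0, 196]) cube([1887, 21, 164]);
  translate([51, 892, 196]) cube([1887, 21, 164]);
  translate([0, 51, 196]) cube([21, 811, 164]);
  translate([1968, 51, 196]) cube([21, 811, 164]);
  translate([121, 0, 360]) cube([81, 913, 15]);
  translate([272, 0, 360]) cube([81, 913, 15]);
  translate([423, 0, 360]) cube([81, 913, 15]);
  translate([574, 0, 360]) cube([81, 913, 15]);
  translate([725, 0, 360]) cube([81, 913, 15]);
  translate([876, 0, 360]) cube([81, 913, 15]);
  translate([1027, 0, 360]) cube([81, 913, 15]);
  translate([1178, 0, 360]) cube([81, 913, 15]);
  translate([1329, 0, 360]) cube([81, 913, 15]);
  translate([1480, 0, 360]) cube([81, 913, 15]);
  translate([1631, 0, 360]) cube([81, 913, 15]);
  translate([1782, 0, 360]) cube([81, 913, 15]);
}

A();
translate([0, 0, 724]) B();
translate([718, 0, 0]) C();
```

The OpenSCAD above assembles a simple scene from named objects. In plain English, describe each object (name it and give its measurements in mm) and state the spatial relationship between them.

A is a table: top 718 mm (x) × 860 mm (y), 27 mm thick, upper face at z = 724 mm, on four round legs of 46 mm diameter, each leg's bounding box inset 37 mm from the nearest pair of top edges, running from z = 0 to the bottom of the top.

B is a wooden ladder with two side rails of 45×70 mm section and 2431 mm height, set 506 mm apart overall. Between them run 7 rectangular rungs (70 mm deep, 36 mm thick), front faces flush with the rails' −y face. The bottom of the first rung is 251 mm above the floor and each subsequent rung is 319 mm higher than the one below.

C is a bed frame 1989 mm long (x) by 913 mm wide (y). Four 51×51 mm corner posts, 425 mm tall, at the corners of the footprint. Four rails of 21 mm thickness and 164 mm height run between adjacent posts with their undersides at z = 196 mm, their outer faces flush with the outside of the frame (the two x-running rails run between the posts' inner faces; the two y-running rails run between the posts' inner faces). 12 slats, each 81 mm wide (x) and 15 mm thick, lie across the top of the two x-running rails, running the full 913 mm width of the frame in y; the slats are evenly spaced along x between the inner faces of the end posts with equal gaps (rounded down to the nearest mm) at the −x end and between each pair — any rounding remainder accumulates at the +x end.

The ladder is on top of the table. The bed frame is against the table's +x side, with their −y faces flush.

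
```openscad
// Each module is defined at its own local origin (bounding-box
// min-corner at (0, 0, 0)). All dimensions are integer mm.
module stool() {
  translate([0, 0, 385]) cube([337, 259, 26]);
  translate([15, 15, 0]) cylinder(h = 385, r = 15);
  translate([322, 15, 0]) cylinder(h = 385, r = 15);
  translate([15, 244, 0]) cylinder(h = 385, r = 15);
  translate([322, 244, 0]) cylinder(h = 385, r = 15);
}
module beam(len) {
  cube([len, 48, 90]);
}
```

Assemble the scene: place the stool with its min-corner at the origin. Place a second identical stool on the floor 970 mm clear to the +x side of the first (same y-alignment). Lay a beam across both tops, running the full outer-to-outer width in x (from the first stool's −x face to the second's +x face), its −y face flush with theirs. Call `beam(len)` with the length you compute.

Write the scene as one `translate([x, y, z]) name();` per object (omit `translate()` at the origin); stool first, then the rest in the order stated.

stool();
translate([1307, 0, 0]) stool();
translate([0, 0, 411]) beam(1644);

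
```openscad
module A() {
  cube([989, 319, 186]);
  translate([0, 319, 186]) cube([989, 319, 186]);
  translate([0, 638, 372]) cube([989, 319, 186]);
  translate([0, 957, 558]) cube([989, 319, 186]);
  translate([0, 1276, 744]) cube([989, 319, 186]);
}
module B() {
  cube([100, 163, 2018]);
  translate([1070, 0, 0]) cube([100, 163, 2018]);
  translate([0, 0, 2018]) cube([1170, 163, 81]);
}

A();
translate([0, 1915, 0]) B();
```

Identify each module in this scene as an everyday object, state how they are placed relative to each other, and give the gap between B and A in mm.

A is a staircase. B is a door frame. The door frame is on the floor beside the staircase on its +y side. The gap between the door frame and the staircase is 320 mm.

The door frame's nearest face is 320 mm from the staircase's +y face.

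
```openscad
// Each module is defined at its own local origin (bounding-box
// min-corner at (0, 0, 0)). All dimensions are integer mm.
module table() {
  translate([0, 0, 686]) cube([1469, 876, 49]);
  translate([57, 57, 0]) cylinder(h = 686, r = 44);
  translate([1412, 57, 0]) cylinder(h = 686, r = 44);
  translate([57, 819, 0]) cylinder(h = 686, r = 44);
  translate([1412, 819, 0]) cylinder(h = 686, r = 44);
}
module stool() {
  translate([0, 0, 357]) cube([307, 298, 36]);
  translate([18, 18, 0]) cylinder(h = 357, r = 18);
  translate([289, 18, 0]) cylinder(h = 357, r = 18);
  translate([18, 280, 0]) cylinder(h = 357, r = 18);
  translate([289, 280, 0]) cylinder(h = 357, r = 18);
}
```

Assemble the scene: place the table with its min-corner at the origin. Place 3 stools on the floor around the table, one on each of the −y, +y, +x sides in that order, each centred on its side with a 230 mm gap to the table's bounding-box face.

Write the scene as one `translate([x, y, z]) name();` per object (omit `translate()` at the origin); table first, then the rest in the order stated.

table();
translate([581, -528, 0]) stool();
translate([581, 1106, 0]) stool();
translate([1699, 289, 0]) stool();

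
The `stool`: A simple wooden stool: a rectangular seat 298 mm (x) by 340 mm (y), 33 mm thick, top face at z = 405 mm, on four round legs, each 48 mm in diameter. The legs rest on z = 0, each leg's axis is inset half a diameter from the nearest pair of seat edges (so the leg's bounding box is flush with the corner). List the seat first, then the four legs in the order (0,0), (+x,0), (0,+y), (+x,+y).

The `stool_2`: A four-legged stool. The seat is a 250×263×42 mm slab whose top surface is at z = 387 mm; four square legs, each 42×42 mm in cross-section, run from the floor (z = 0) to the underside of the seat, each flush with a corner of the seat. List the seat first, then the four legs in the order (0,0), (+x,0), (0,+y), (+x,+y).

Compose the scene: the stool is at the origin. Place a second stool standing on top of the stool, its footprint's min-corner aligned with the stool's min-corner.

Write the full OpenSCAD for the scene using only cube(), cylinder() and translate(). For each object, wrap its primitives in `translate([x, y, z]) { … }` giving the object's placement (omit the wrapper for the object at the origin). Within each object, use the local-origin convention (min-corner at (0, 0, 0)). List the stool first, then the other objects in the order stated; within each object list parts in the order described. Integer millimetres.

translate([0, 0, 372]) cube([298, 340, 33]);
translate([24, 24, 0]) cylinder(h = 372, r = 24);
translate([274, 24, 0]) cylinder(h = 372, r = 24);
translate([24, 316, 0]) cylinder(h = 372, r = 24);
translate([274, 316, 0]) cylinder(h = 372, r = 24);
translate([0, 0, 405]) {
  translate([0, 0, 345]) cube([250, 263, 42]);
  cube([42, 42, 345]);
  translate([208, 0, 0]) cube([42, 42, 345]);
  translate([0, 221, 0]) cube([42, 42, 345]);
  translate([208, 221, 0]) cube([42, 42, 345]);
}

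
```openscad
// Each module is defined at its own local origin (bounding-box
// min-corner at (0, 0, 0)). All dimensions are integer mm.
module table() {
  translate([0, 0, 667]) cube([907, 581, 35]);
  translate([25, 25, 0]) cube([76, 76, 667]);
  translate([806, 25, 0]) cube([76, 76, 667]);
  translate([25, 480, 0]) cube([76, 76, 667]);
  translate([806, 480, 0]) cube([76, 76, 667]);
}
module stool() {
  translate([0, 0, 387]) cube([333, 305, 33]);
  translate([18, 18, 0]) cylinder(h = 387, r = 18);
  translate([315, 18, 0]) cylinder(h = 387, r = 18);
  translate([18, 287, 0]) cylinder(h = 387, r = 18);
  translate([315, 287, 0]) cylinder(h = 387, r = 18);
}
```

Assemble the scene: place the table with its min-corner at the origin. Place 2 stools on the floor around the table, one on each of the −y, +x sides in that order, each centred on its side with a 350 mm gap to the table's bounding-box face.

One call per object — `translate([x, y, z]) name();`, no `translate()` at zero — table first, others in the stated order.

table();
translate([287, -655, 0]) stool();
translate([1257, 138, 0]) stool();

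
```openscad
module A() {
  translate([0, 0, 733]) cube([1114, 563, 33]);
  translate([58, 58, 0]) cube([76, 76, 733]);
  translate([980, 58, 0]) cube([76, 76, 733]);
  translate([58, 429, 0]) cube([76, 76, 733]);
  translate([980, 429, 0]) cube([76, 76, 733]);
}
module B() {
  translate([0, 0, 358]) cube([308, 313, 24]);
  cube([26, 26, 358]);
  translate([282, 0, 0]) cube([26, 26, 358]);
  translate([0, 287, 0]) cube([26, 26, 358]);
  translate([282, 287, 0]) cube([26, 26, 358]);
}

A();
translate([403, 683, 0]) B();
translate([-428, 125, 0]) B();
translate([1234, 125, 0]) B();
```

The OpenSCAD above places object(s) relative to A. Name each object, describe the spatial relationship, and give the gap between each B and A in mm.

Each stool's nearest face is 120 mm from the table's bounding box.

A is a table. B is a stool. Three stools sit around the table at the +y, −x, +x sides. The gap between each stool and the table is 120 mm.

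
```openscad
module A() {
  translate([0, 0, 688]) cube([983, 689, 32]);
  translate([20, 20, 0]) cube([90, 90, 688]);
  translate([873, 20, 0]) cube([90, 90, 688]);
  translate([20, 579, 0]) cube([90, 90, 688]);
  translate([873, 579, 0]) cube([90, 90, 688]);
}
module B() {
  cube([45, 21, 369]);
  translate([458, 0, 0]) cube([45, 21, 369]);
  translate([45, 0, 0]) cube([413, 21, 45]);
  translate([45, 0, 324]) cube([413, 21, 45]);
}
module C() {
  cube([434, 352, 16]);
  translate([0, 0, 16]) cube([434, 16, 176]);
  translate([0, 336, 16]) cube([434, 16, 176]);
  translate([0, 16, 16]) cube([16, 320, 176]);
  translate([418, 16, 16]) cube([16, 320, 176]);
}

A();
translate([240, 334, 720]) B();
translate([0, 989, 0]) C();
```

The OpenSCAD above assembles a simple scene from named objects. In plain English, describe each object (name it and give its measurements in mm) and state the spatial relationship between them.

A is a table: top 983 mm (x) × 689 mm (y), 32 mm thick, upper face at z = 720 mm, on four 90×90 mm square legs, each inset 20 mm from the nearest pair of top edges, running from z = 0 to the bottom of the top.

B is a picture frame with a 413×279 mm rectangular opening (x by z) and a uniform 45 mm border on every side. Frame depth is 21 mm along y. It is built from two vertical stiles running the full outside height and two horizontal rails spanning the gap between the stiles.

C is an open storage box with external size 434×352×192 mm and wall thickness 16 mm (the base is also 16 mm thick). The base covers the whole footprint; the four walls stand on the base, with the y-facing walls full-width and the x-facing walls fitting between their inner faces.

The picture frame is on top of the table, centred. The open box is on the floor beside the table on its +y side.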